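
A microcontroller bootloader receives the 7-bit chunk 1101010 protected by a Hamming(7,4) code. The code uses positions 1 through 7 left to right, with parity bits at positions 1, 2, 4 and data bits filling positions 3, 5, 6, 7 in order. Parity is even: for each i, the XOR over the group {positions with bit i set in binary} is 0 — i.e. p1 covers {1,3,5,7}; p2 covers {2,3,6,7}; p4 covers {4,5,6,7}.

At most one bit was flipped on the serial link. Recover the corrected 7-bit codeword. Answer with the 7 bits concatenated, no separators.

s1 (pos 1,3,5,7): 1⊕0⊕0⊕0 = 1
s2 (pos 2,3,6,7): 1⊕0⊕1⊕0 = 0
s4 (pos 4,5,6,7): 1⊕0⊕1⊕0 = 0
Syndrome s4…s1 = 001 → error at position 1.
Flip position 1: 1101010 → 0101010

0101010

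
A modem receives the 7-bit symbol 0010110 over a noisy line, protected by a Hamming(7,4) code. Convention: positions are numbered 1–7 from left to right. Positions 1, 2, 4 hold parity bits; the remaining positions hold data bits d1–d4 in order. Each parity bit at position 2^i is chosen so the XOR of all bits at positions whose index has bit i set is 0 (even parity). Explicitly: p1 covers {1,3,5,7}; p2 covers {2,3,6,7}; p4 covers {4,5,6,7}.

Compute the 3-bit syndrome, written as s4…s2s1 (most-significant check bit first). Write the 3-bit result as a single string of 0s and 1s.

000

s1 (pos 1,3,5,7): 0⊕1⊕1⊕0 = 0
s2 (pos 2,3,6,7): 0⊕1⊕1⊕0 = 0
s4 (pos 4,5,6,7): 0⊕1⊕1⊕0 = 0
Syndrome s4…s1 = 000 → no error.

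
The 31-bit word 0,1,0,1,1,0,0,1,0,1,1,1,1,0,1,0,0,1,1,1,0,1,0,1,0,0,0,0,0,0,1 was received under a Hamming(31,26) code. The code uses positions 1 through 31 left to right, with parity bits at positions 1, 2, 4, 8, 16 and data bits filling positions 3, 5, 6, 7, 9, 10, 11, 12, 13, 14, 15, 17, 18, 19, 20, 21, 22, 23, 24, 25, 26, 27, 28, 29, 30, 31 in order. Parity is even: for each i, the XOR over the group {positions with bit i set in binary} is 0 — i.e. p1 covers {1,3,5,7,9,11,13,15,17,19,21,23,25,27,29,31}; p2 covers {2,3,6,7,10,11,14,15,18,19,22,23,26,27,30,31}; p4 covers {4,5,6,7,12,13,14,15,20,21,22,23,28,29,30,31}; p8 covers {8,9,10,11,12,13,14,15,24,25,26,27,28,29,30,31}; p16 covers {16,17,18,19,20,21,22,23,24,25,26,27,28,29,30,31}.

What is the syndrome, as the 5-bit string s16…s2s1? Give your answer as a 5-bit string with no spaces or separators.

00000

s1 (pos 1,3,5,7,9,11,13,15,17,19,21,23,25,27,29,31): 0⊕0⊕1⊕0⊕0⊕1⊕1⊕1⊕0⊕1⊕0⊕0⊕0⊕0⊕0⊕1 = 0
s2 (pos 2,3,6,7,10,11,14,15,18,19,22,23,26,27,30,31): 1⊕0⊕0⊕0⊕1⊕1⊕0⊕1⊕1⊕1⊕1⊕0⊕0⊕0⊕0⊕1 = 0
s4 (pos 4,5,6,7,12,13,14,15,20,21,22,23,28,29,30,31): 1⊕1⊕0⊕0⊕1⊕1⊕0⊕1⊕1⊕0⊕1⊕0⊕0⊕0⊕0⊕1 = 0
s8 (pos 8,9,10,11,12,13,14,15,24,25,26,27,28,29,30,31): 1⊕0⊕1⊕1⊕1⊕1⊕0⊕1⊕1⊕0⊕0⊕0⊕0⊕0⊕0⊕1 = 0
s16 (pos 16,17,18,19,20,21,22,23,24,25,26,27,28,29,30,31): 0⊕0⊕1⊕1⊕1⊕0⊕1⊕0⊕1⊕0⊕0⊕0⊕0⊕0⊕0⊕1 = 0
Syndrome s16…s1 = 00000 → no error.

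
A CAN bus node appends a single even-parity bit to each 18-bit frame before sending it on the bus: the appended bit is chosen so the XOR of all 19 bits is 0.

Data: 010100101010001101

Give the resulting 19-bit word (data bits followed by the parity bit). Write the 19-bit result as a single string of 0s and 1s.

0101001010100011010

XOR of the 18 data bits: 0⊕1⊕0⊕1⊕0⊕0⊕1⊕0⊕1⊕0⊕1⊕0⊕0⊕0⊕1⊕1⊕0⊕1 = 0
Parity bit = 0 (so all 19 bits XOR to 0).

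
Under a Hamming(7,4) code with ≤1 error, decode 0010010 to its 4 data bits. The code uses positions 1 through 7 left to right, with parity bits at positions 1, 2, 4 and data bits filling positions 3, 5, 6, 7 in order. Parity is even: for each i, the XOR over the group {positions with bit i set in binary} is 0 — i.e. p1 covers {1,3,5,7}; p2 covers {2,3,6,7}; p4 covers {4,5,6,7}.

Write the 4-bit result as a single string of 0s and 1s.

1110

s1 (pos 1,3,5,7): 0⊕1⊕0⊕0 = 1
s2 (pos 2,3,6,7): 0⊕1⊕1⊕0 = 0
s4 (pos 4,5,6,7): 0⊕0⊕1⊕0 = 1
Syndrome s4…s1 = 101 → error at position 5.
Flip position 5: 0010010 → 0010110
Read data bits from positions 3,5,6,7: 1110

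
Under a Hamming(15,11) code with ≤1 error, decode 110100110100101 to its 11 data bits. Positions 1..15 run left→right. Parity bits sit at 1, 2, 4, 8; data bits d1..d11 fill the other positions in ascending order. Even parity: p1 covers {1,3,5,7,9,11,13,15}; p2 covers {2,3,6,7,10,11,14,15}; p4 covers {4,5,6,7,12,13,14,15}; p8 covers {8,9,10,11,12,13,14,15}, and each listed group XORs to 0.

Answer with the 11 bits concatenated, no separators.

s1 (pos 1,3,5,7,9,11,13,15): 1⊕0⊕0⊕1⊕0⊕0⊕1⊕1 = 0
s2 (pos 2,3,6,7,10,11,14,15): 1⊕0⊕0⊕1⊕1⊕0⊕0⊕1 = 0
s4 (pos 4,5,6,7,12,13,14,15): 1⊕0⊕0⊕1⊕0⊕1⊕0⊕1 = 0
s8 (pos 8,9,10,11,12,13,14,15): 1⊕0⊕1⊕0⊕0⊕1⊕0⊕1 = 0
Syndrome s8…s1 = 0000 → no error.
Read data bits from positions 3,5,6,7,9,10,11,12,13,14,15: 00010100101

00010100101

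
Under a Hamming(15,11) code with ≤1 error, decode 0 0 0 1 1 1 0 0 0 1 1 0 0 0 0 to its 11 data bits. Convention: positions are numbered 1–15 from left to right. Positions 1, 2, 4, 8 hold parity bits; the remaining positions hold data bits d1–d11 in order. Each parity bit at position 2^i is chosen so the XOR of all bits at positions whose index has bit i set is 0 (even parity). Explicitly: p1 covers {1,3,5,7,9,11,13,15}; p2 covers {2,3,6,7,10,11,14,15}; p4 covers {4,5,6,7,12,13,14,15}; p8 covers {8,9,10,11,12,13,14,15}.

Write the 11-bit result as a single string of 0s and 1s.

01000110000

s1 (pos 1,3,5,7,9,11,13,15): 0⊕0⊕1⊕0⊕0⊕1⊕0⊕0 = 0
s2 (pos 2,3,6,7,10,11,14,15): 0⊕0⊕1⊕0⊕1⊕1⊕0⊕0 = 1
s4 (pos 4,5,6,7,12,13,14,15): 1⊕1⊕1⊕0⊕0⊕0⊕0⊕0 = 1
s8 (pos 8,9,10,11,12,13,14,15): 0⊕0⊕1⊕1⊕0⊕0⊕0⊕0 = 0
Syndrome s8…s1 = 0110 → error at position 6.
Flip position 6: 000111000110000 → 000110000110000
Read data bits from positions 3,5,6,7,9,10,11,12,13,14,15: 01000110000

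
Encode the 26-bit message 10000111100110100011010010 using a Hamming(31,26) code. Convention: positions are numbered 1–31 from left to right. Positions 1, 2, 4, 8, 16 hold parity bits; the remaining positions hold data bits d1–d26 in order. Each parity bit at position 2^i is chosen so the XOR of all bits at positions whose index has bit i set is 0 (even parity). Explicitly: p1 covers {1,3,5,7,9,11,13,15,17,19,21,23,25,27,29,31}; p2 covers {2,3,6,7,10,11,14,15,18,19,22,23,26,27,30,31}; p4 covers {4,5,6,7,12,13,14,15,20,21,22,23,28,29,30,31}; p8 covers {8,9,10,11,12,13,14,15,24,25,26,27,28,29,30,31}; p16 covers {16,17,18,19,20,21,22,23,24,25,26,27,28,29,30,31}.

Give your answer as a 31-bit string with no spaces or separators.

Place data at non-parity positions: p1 p2 1 p4 0 0 0 p8 0 1 1 1 1 0 0 p16 1 1 0 1 0 0 0 1 1 0 1 0 0 1 0
p1 (pos 1,3,5,7,9,11,13,15,17,19,21,23,25,27,29,31): XOR of data positions = 1⊕0⊕0⊕0⊕1⊕1⊕0⊕1⊕0⊕0⊕0⊕1⊕1⊕0⊕0 = 0
p2 (pos 2,3,6,7,10,11,14,15,18,19,22,23,26,27,30,31): XOR of data positions = 1⊕0⊕0⊕1⊕1⊕0⊕0⊕1⊕0⊕0⊕0⊕0⊕1⊕1⊕0 = 0
p4 (pos 4,5,6,7,12,13,14,15,20,21,22,23,28,29,30,31): XOR of data positions = 0⊕0⊕0⊕1⊕1⊕0⊕0⊕1⊕0⊕0⊕0⊕0⊕0⊕1⊕0 = 0
p8 (pos 8,9,10,11,12,13,14,15,24,25,26,27,28,29,30,31): XOR of data positions = 0⊕1⊕1⊕1⊕1⊕0⊕0⊕1⊕1⊕0⊕1⊕0⊕0⊕1⊕0 = 0
p16 (pos 16,17,18,19,20,21,22,23,24,25,26,27,28,29,30,31): XOR of data positions = 1⊕1⊕0⊕1⊕0⊕0⊕0⊕1⊕1⊕0⊕1⊕0⊕0⊕1⊕0 = 1
Codeword: 0010000001111001110100011010010

0010000001111001110100011010010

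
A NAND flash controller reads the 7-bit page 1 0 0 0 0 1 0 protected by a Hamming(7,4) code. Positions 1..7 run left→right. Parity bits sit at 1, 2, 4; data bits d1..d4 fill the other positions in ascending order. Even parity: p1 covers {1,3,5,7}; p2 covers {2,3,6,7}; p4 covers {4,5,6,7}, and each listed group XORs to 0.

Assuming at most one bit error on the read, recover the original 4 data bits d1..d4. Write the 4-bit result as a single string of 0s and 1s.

s1 (pos 1,3,5,7): 1⊕0⊕0⊕0 = 1
s2 (pos 2,3,6,7): 0⊕0⊕1⊕0 = 1
s4 (pos 4,5,6,7): 0⊕0⊕1⊕0 = 1
Syndrome s4…s1 = 111 → error at position 7.
Flip position 7: 1000010 → 1000011
Read data bits from positions 3,5,6,7: 0011

0011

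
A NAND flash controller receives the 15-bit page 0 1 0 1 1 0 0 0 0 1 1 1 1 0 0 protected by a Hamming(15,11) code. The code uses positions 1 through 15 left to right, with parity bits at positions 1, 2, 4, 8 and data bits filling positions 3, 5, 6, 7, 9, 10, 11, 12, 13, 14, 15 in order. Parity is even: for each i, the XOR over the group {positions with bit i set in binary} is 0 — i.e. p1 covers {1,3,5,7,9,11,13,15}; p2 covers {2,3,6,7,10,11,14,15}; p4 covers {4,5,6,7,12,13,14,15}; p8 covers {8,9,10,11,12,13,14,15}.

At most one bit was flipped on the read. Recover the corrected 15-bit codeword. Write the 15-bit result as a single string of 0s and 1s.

011110000111100

s1 (pos 1,3,5,7,9,11,13,15): 0⊕0⊕1⊕0⊕0⊕1⊕1⊕0 = 1
s2 (pos 2,3,6,7,10,11,14,15): 1⊕0⊕0⊕0⊕1⊕1⊕0⊕0 = 1
s4 (pos 4,5,6,7,12,13,14,15): 1⊕1⊕0⊕0⊕1⊕1⊕0⊕0 = 0
s8 (pos 8,9,10,11,12,13,14,15): 0⊕0⊕1⊕1⊕1⊕1⊕0⊕0 = 0
Syndrome s8…s1 = 0011 → error at position 3.
Flip position 3: 010110000111100 → 011110000111100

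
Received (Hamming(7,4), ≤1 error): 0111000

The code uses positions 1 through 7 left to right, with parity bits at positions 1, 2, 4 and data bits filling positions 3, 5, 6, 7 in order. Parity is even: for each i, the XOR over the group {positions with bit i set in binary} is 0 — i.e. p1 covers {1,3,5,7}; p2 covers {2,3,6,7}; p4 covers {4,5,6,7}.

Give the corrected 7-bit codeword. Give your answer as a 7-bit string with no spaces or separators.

0111100

s1 (pos 1,3,5,7): 0⊕1⊕0⊕0 = 1
s2 (pos 2,3,6,7): 1⊕1⊕0⊕0 = 0
s4 (pos 4,5,6,7): 1⊕0⊕0⊕0 = 1
Syndrome s4…s1 = 101 → error at position 5.
Flip position 5: 0111000 → 0111100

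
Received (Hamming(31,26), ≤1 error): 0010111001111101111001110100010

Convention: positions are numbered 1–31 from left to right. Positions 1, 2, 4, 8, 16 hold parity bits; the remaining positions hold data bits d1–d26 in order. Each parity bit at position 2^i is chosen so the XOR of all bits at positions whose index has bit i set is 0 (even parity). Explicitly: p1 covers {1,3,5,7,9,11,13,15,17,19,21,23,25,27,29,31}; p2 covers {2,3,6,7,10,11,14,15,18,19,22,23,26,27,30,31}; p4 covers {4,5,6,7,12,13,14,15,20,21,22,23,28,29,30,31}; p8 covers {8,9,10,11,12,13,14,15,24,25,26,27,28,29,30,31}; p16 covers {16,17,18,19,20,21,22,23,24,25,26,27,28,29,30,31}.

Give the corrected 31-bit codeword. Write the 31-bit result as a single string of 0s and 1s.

s1 (pos 1,3,5,7,9,11,13,15,17,19,21,23,25,27,29,31): 0⊕1⊕1⊕1⊕0⊕1⊕1⊕0⊕1⊕1⊕0⊕1⊕0⊕0⊕0⊕0 = 0
s2 (pos 2,3,6,7,10,11,14,15,18,19,22,23,26,27,30,31): 0⊕1⊕1⊕1⊕1⊕1⊕1⊕0⊕1⊕1⊕1⊕1⊕1⊕0⊕1⊕0 = 0
s4 (pos 4,5,6,7,12,13,14,15,20,21,22,23,28,29,30,31): 0⊕1⊕1⊕1⊕1⊕1⊕1⊕0⊕0⊕0⊕1⊕1⊕0⊕0⊕1⊕0 = 1
s8 (pos 8,9,10,11,12,13,14,15,24,25,26,27,28,29,30,31): 0⊕0⊕1⊕1⊕1⊕1⊕1⊕0⊕1⊕0⊕1⊕0⊕0⊕0⊕1⊕0 = 0
s16 (pos 16,17,18,19,20,21,22,23,24,25,26,27,28,29,30,31): 1⊕1⊕1⊕1⊕0⊕0⊕1⊕1⊕1⊕0⊕1⊕0⊕0⊕0⊕1⊕0 = 1
Syndrome s16…s1 = 10100 → error at position 20.
Flip position 20: 0010111001111101111001110100010 → 0010111001111101111101110100010

0010111001111101111101110100010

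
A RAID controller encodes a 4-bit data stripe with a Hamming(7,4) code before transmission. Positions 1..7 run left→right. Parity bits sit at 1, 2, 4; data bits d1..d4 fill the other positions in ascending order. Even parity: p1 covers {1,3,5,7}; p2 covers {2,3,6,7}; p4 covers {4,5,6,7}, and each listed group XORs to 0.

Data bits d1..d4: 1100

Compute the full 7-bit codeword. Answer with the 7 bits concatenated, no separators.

Place data at non-parity positions: p1 p2 1 p4 1 0 0
p1 (pos 1,3,5,7): XOR of data positions = 1⊕1⊕0 = 0
p2 (pos 2,3,6,7): XOR of data positions = 1⊕0⊕0 = 1
p4 (pos 4,5,6,7): XOR of data positions = 1⊕0⊕0 = 1
Codeword: 0111100

0111100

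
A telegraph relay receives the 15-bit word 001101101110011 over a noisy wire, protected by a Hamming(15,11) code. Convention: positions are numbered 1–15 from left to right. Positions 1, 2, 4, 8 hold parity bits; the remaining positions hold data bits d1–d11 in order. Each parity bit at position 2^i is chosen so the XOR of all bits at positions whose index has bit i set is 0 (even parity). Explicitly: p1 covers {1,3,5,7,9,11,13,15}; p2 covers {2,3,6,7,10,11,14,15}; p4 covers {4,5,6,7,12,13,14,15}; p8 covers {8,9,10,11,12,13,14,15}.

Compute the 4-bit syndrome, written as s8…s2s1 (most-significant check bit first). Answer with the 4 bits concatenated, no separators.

s1 (pos 1,3,5,7,9,11,13,15): 0⊕1⊕0⊕1⊕1⊕1⊕0⊕1 = 1
s2 (pos 2,3,6,7,10,11,14,15): 0⊕1⊕1⊕1⊕1⊕1⊕1⊕1 = 1
s4 (pos 4,5,6,7,12,13,14,15): 1⊕0⊕1⊕1⊕0⊕0⊕1⊕1 = 1
s8 (pos 8,9,10,11,12,13,14,15): 0⊕1⊕1⊕1⊕0⊕0⊕1⊕1 = 1
Syndrome s8…s1 = 1111 → error at position 15.

1111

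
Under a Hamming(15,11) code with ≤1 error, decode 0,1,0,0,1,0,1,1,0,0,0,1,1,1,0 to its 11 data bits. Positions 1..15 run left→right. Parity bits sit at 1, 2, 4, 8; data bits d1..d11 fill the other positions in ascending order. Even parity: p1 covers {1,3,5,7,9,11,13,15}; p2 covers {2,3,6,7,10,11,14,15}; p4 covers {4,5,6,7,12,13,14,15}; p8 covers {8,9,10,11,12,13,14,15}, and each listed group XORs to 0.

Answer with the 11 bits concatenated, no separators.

01000001110

s1 (pos 1,3,5,7,9,11,13,15): 0⊕0⊕1⊕1⊕0⊕0⊕1⊕0 = 1
s2 (pos 2,3,6,7,10,11,14,15): 1⊕0⊕0⊕1⊕0⊕0⊕1⊕0 = 1
s4 (pos 4,5,6,7,12,13,14,15): 0⊕1⊕0⊕1⊕1⊕1⊕1⊕0 = 1
s8 (pos 8,9,10,11,12,13,14,15): 1⊕0⊕0⊕0⊕1⊕1⊕1⊕0 = 0
Syndrome s8…s1 = 0111 → error at position 7.
Flip position 7: 010010110001110 → 010010010001110
Read data bits from positions 3,5,6,7,9,10,11,12,13,14,15: 01000001110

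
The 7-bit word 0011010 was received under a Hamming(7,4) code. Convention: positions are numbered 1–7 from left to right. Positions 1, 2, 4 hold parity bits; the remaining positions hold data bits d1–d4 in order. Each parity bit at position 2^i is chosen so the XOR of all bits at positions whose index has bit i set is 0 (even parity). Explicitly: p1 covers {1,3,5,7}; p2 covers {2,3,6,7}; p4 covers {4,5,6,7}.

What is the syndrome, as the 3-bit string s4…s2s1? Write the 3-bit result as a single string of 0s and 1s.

s1 (pos 1,3,5,7): 0⊕1⊕0⊕0 = 1
s2 (pos 2,3,6,7): 0⊕1⊕1⊕0 = 0
s4 (pos 4,5,6,7): 1⊕0⊕1⊕0 = 0
Syndrome s4…s1 = 001 → error at position 1.

001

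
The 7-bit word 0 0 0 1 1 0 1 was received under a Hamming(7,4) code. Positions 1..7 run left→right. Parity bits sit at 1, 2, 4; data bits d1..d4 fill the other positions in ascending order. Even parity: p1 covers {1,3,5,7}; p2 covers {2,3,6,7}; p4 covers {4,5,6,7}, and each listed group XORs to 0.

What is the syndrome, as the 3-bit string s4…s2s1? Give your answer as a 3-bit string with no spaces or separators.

110

s1 (pos 1,3,5,7): 0⊕0⊕1⊕1 = 0
s2 (pos 2,3,6,7): 0⊕0⊕0⊕1 = 1
s4 (pos 4,5,6,7): 1⊕1⊕0⊕1 = 1
Syndrome s4…s1 = 110 → error at position 6.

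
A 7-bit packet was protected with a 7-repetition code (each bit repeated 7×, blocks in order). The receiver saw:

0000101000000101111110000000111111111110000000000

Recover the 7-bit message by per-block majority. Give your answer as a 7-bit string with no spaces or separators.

Block 1 (0000101): 2 ones → 0
Block 2 (0000001): 1 one → 0
Block 3 (0111111): 6 ones → 1
Block 4 (0000000): 0 ones → 0
Block 5 (1111111): 7 ones → 1
Block 6 (1111000): 4 ones → 1
Block 7 (0000000): 0 ones → 0

0010110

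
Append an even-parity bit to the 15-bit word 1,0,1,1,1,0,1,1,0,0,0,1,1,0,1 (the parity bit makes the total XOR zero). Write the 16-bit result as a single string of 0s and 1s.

XOR of the 15 data bits: 1⊕0⊕1⊕1⊕1⊕0⊕1⊕1⊕0⊕0⊕0⊕1⊕1⊕0⊕1 = 1
Parity bit = 1 (so all 16 bits XOR to 0).

1011101100011011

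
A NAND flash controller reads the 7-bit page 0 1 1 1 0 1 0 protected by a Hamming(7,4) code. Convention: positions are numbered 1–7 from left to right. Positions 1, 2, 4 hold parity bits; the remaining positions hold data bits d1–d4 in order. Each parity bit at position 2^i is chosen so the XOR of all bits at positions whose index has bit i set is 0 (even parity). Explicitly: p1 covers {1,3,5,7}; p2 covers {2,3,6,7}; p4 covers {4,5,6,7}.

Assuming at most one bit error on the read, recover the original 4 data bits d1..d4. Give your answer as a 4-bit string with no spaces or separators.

s1 (pos 1,3,5,7): 0⊕1⊕0⊕0 = 1
s2 (pos 2,3,6,7): 1⊕1⊕1⊕0 = 1
s4 (pos 4,5,6,7): 1⊕0⊕1⊕0 = 0
Syndrome s4…s1 = 011 → error at position 3.
Flip position 3: 0111010 → 0101010
Read data bits from positions 3,5,6,7: 0010

0010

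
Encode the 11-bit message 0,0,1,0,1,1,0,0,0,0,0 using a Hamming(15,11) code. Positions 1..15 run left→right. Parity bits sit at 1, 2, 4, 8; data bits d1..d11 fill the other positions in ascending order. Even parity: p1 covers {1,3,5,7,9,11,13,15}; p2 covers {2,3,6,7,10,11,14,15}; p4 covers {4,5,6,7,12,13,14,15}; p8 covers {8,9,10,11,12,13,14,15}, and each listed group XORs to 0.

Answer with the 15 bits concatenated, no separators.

100101001100000

Place data at non-parity positions: p1 p2 0 p4 0 1 0 p8 1 1 0 0 0 0 0
p1 (pos 1,3,5,7,9,11,13,15): XOR of data positions = 0⊕0⊕0⊕1⊕0⊕0⊕0 = 1
p2 (pos 2,3,6,7,10,11,14,15): XOR of data positions = 0⊕1⊕0⊕1⊕0⊕0⊕0 = 0
p4 (pos 4,5,6,7,12,13,14,15): XOR of data positions = 0⊕1⊕0⊕0⊕0⊕0⊕0 = 1
p8 (pos 8,9,10,11,12,13,14,15): XOR of data positions = 1⊕1⊕0⊕0⊕0⊕0⊕0 = 0
Codeword: 100101001100000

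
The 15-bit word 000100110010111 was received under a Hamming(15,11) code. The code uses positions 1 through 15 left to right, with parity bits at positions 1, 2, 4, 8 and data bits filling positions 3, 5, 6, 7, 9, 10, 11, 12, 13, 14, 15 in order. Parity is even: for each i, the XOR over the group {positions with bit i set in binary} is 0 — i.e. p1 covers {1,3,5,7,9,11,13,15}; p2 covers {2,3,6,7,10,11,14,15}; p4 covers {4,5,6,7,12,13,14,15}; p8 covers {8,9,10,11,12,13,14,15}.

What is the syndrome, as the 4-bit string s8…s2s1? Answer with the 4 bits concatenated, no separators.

s1 (pos 1,3,5,7,9,11,13,15): 0⊕0⊕0⊕1⊕0⊕1⊕1⊕1 = 0
s2 (pos 2,3,6,7,10,11,14,15): 0⊕0⊕0⊕1⊕0⊕1⊕1⊕1 = 0
s4 (pos 4,5,6,7,12,13,14,15): 1⊕0⊕0⊕1⊕0⊕1⊕1⊕1 = 1
s8 (pos 8,9,10,11,12,13,14,15): 1⊕0⊕0⊕1⊕0⊕1⊕1⊕1 = 1
Syndrome s8…s1 = 1100 → error at position 12.

1100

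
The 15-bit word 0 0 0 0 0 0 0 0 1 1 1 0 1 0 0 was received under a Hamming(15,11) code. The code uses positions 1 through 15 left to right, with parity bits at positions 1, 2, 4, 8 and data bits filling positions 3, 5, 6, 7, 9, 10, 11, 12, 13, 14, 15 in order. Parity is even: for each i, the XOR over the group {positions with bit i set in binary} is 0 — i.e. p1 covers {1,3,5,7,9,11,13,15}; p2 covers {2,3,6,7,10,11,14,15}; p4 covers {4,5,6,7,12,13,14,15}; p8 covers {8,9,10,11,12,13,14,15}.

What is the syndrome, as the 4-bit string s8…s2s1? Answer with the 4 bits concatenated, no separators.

s1 (pos 1,3,5,7,9,11,13,15): 0⊕0⊕0⊕0⊕1⊕1⊕1⊕0 = 1
s2 (pos 2,3,6,7,10,11,14,15): 0⊕0⊕0⊕0⊕1⊕1⊕0⊕0 = 0
s4 (pos 4,5,6,7,12,13,14,15): 0⊕0⊕0⊕0⊕0⊕1⊕0⊕0 = 1
s8 (pos 8,9,10,11,12,13,14,15): 0⊕1⊕1⊕1⊕0⊕1⊕0⊕0 = 0
Syndrome s8…s1 = 0101 → error at position 5.

0101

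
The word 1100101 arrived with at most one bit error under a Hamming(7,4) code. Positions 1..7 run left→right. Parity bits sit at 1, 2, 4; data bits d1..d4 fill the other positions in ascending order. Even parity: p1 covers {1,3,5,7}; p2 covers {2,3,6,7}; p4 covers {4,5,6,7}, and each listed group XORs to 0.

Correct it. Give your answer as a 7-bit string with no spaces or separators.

s1 (pos 1,3,5,7): 1⊕0⊕1⊕1 = 1
s2 (pos 2,3,6,7): 1⊕0⊕0⊕1 = 0
s4 (pos 4,5,6,7): 0⊕1⊕0⊕1 = 0
Syndrome s4…s1 = 001 → error at position 1.
Flip position 1: 1100101 → 0100101

0100101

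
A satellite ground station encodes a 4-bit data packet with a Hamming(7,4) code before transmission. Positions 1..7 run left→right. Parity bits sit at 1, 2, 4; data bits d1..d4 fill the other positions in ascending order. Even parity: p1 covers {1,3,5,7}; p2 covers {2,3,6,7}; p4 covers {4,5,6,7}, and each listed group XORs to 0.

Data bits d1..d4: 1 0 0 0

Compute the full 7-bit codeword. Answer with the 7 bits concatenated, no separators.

Place data at non-parity positions: p1 p2 1 p4 0 0 0
p1 (pos 1,3,5,7): XOR of data positions = 1⊕0⊕0 = 1
p2 (pos 2,3,6,7): XOR of data positions = 1⊕0⊕0 = 1
p4 (pos 4,5,6,7): XOR of data positions = 0⊕0⊕0 = 0
Codeword: 1110000

1110000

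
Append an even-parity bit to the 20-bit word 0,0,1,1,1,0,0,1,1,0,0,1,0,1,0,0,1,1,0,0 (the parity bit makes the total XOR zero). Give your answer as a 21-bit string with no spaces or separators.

XOR of the 20 data bits: 0⊕0⊕1⊕1⊕1⊕0⊕0⊕1⊕1⊕0⊕0⊕1⊕0⊕1⊕0⊕0⊕1⊕1⊕0⊕0 = 1
Parity bit = 1 (so all 21 bits XOR to 0).

001110011001010011001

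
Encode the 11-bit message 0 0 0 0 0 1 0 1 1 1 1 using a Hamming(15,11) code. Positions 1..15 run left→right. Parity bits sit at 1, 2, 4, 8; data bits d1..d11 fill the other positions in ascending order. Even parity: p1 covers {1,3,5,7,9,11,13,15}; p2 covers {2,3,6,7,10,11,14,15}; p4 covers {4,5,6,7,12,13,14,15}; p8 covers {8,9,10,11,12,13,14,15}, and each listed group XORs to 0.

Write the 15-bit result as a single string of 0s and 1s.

Place data at non-parity positions: p1 p2 0 p4 0 0 0 p8 0 1 0 1 1 1 1
p1 (pos 1,3,5,7,9,11,13,15): XOR of data positions = 0⊕0⊕0⊕0⊕0⊕1⊕1 = 0
p2 (pos 2,3,6,7,10,11,14,15): XOR of data positions = 0⊕0⊕0⊕1⊕0⊕1⊕1 = 1
p4 (pos 4,5,6,7,12,13,14,15): XOR of data positions = 0⊕0⊕0⊕1⊕1⊕1⊕1 = 0
p8 (pos 8,9,10,11,12,13,14,15): XOR of data positions = 0⊕1⊕0⊕1⊕1⊕1⊕1 = 1
Codeword: 010000010101111

010000010101111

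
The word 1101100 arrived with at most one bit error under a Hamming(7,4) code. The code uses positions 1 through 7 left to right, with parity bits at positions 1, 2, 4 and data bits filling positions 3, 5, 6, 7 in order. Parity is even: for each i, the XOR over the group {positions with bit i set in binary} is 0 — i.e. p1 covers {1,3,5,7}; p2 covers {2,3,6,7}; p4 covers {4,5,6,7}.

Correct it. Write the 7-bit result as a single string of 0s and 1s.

1001100

s1 (pos 1,3,5,7): 1⊕0⊕1⊕0 = 0
s2 (pos 2,3,6,7): 1⊕0⊕0⊕0 = 1
s4 (pos 4,5,6,7): 1⊕1⊕0⊕0 = 0
Syndrome s4…s1 = 010 → error at position 2.
Flip position 2: 1101100 → 1001100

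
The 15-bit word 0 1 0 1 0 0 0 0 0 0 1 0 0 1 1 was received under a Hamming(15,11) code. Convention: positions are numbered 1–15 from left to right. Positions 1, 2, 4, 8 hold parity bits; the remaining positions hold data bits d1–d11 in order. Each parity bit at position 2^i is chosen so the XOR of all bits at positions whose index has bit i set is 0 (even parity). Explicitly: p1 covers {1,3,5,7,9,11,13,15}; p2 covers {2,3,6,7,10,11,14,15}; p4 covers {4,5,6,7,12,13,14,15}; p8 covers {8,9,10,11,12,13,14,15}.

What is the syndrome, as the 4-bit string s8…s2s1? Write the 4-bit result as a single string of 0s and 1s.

s1 (pos 1,3,5,7,9,11,13,15): 0⊕0⊕0⊕0⊕0⊕1⊕0⊕1 = 0
s2 (pos 2,3,6,7,10,11,14,15): 1⊕0⊕0⊕0⊕0⊕1⊕1⊕1 = 0
s4 (pos 4,5,6,7,12,13,14,15): 1⊕0⊕0⊕0⊕0⊕0⊕1⊕1 = 1
s8 (pos 8,9,10,11,12,13,14,15): 0⊕0⊕0⊕1⊕0⊕0⊕1⊕1 = 1
Syndrome s8…s1 = 1100 → error at position 12.

1100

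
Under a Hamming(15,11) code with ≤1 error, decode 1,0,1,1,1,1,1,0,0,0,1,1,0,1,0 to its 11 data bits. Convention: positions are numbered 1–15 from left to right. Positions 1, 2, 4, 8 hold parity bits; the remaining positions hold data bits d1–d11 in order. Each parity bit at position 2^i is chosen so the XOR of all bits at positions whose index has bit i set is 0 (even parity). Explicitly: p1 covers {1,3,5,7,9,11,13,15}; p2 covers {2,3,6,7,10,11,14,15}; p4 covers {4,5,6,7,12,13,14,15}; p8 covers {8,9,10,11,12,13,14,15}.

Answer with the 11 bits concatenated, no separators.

s1 (pos 1,3,5,7,9,11,13,15): 1⊕1⊕1⊕1⊕0⊕1⊕0⊕0 = 1
s2 (pos 2,3,6,7,10,11,14,15): 0⊕1⊕1⊕1⊕0⊕1⊕1⊕0 = 1
s4 (pos 4,5,6,7,12,13,14,15): 1⊕1⊕1⊕1⊕1⊕0⊕1⊕0 = 0
s8 (pos 8,9,10,11,12,13,14,15): 0⊕0⊕0⊕1⊕1⊕0⊕1⊕0 = 1
Syndrome s8…s1 = 1011 → error at position 11.
Flip position 11: 101111100011010 → 101111100001010
Read data bits from positions 3,5,6,7,9,10,11,12,13,14,15: 11110001010

11110001010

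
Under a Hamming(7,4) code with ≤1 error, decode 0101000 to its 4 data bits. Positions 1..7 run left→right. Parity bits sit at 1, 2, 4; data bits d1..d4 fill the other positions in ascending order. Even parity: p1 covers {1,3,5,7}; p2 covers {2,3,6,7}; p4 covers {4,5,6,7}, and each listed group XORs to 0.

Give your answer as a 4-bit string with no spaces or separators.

s1 (pos 1,3,5,7): 0⊕0⊕0⊕0 = 0
s2 (pos 2,3,6,7): 1⊕0⊕0⊕0 = 1
s4 (pos 4,5,6,7): 1⊕0⊕0⊕0 = 1
Syndrome s4…s1 = 110 → error at position 6.
Flip position 6: 0101000 → 0101010
Read data bits from positions 3,5,6,7: 0010

0010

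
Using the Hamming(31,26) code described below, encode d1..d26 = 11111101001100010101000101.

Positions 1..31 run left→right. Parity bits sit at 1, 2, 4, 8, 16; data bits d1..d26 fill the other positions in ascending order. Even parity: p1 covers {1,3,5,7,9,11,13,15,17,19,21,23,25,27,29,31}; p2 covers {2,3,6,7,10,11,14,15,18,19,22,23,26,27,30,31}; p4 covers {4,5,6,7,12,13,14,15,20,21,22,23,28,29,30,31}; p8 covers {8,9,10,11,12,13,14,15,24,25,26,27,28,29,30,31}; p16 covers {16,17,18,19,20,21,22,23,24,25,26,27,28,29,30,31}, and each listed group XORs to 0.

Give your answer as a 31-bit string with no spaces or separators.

1111111111010010100010101000101

Place data at non-parity positions: p1 p2 1 p4 1 1 1 p8 1 1 0 1 0 0 1 p16 1 0 0 0 1 0 1 0 1 0 0 0 1 0 1
p1 (pos 1,3,5,7,9,11,13,15,17,19,21,23,25,27,29,31): XOR of data positions = 1⊕1⊕1⊕1⊕0⊕0⊕1⊕1⊕0⊕1⊕1⊕1⊕0⊕1⊕1 = 1
p2 (pos 2,3,6,7,10,11,14,15,18,19,22,23,26,27,30,31): XOR of data positions = 1⊕1⊕1⊕1⊕0⊕0⊕1⊕0⊕0⊕0⊕1⊕0⊕0⊕0⊕1 = 1
p4 (pos 4,5,6,7,12,13,14,15,20,21,22,23,28,29,30,31): XOR of data positions = 1⊕1⊕1⊕1⊕0⊕0⊕1⊕0⊕1⊕0⊕1⊕0⊕1⊕0⊕1 = 1
p8 (pos 8,9,10,11,12,13,14,15,24,25,26,27,28,29,30,31): XOR of data positions = 1⊕1⊕0⊕1⊕0⊕0⊕1⊕0⊕1⊕0⊕0⊕0⊕1⊕0⊕1 = 1
p16 (pos 16,17,18,19,20,21,22,23,24,25,26,27,28,29,30,31): XOR of data positions = 1⊕0⊕0⊕0⊕1⊕0⊕1⊕0⊕1⊕0⊕0⊕0⊕1⊕0⊕1 = 0
Codeword: 1111111111010010100010101000101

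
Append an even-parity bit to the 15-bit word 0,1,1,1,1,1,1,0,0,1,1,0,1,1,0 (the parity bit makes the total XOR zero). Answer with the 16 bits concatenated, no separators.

0111111001101100

XOR of the 15 data bits: 0⊕1⊕1⊕1⊕1⊕1⊕1⊕0⊕0⊕1⊕1⊕0⊕1⊕1⊕0 = 0
Parity bit = 0 (so all 16 bits XOR to 0).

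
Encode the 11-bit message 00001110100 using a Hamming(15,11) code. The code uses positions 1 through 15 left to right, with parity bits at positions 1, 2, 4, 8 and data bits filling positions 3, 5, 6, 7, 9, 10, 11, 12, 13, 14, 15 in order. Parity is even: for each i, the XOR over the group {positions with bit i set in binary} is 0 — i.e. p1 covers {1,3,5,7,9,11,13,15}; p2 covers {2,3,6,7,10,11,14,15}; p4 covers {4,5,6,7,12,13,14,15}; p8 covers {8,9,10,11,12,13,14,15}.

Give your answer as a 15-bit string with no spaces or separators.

Place data at non-parity positions: p1 p2 0 p4 0 0 0 p8 1 1 1 0 1 0 0
p1 (pos 1,3,5,7,9,11,13,15): XOR of data positions = 0⊕0⊕0⊕1⊕1⊕1⊕0 = 1
p2 (pos 2,3,6,7,10,11,14,15): XOR of data positions = 0⊕0⊕0⊕1⊕1⊕0⊕0 = 0
p4 (pos 4,5,6,7,12,13,14,15): XOR of data positions = 0⊕0⊕0⊕0⊕1⊕0⊕0 = 1
p8 (pos 8,9,10,11,12,13,14,15): XOR of data positions = 1⊕1⊕1⊕0⊕1⊕0⊕0 = 0
Codeword: 100100001110100

100100001110100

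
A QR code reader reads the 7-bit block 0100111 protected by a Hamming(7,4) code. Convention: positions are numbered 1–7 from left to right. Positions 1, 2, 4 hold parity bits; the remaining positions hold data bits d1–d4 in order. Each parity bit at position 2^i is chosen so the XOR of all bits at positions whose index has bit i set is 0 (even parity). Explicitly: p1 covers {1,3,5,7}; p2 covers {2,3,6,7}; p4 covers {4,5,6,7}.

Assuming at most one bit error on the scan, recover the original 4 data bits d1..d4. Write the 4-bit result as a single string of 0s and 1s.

0101

s1 (pos 1,3,5,7): 0⊕0⊕1⊕1 = 0
s2 (pos 2,3,6,7): 1⊕0⊕1⊕1 = 1
s4 (pos 4,5,6,7): 0⊕1⊕1⊕1 = 1
Syndrome s4…s1 = 110 → error at position 6.
Flip position 6: 0100111 → 0100101
Read data bits from positions 3,5,6,7: 0101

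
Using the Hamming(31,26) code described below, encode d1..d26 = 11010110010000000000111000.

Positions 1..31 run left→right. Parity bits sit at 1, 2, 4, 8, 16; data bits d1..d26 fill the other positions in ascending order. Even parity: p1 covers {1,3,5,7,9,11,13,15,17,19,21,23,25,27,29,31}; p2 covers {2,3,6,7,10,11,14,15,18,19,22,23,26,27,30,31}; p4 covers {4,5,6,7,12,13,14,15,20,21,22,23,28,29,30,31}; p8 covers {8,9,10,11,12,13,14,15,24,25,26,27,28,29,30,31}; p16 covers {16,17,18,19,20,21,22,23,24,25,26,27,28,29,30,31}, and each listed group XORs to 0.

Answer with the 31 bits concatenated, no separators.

Place data at non-parity positions: p1 p2 1 p4 1 0 1 p8 0 1 1 0 0 1 0 p16 0 0 0 0 0 0 0 0 0 1 1 1 0 0 0
p1 (pos 1,3,5,7,9,11,13,15,17,19,21,23,25,27,29,31): XOR of data positions = 1⊕1⊕1⊕0⊕1⊕0⊕0⊕0⊕0⊕0⊕0⊕0⊕1⊕0⊕0 = 1
p2 (pos 2,3,6,7,10,11,14,15,18,19,22,23,26,27,30,31): XOR of data positions = 1⊕0⊕1⊕1⊕1⊕1⊕0⊕0⊕0⊕0⊕0⊕1⊕1⊕0⊕0 = 1
p4 (pos 4,5,6,7,12,13,14,15,20,21,22,23,28,29,30,31): XOR of data positions = 1⊕0⊕1⊕0⊕0⊕1⊕0⊕0⊕0⊕0⊕0⊕1⊕0⊕0⊕0 = 0
p8 (pos 8,9,10,11,12,13,14,15,24,25,26,27,28,29,30,31): XOR of data positions = 0⊕1⊕1⊕0⊕0⊕1⊕0⊕0⊕0⊕1⊕1⊕1⊕0⊕0⊕0 = 0
p16 (pos 16,17,18,19,20,21,22,23,24,25,26,27,28,29,30,31): XOR of data positions = 0⊕0⊕0⊕0⊕0⊕0⊕0⊕0⊕0⊕1⊕1⊕1⊕0⊕0⊕0 = 1
Codeword: 1110101001100101000000000111000

1110101001100101000000000111000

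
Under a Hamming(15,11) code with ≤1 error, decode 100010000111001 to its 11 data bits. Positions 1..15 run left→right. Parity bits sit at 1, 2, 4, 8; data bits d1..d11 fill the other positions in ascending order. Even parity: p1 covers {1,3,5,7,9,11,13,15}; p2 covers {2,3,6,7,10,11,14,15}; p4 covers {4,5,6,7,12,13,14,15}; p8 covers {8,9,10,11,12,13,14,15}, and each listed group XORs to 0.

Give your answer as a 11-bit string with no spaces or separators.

01100111001

s1 (pos 1,3,5,7,9,11,13,15): 1⊕0⊕1⊕0⊕0⊕1⊕0⊕1 = 0
s2 (pos 2,3,6,7,10,11,14,15): 0⊕0⊕0⊕0⊕1⊕1⊕0⊕1 = 1
s4 (pos 4,5,6,7,12,13,14,15): 0⊕1⊕0⊕0⊕1⊕0⊕0⊕1 = 1
s8 (pos 8,9,10,11,12,13,14,15): 0⊕0⊕1⊕1⊕1⊕0⊕0⊕1 = 0
Syndrome s8…s1 = 0110 → error at position 6.
Flip position 6: 100010000111001 → 100011000111001
Read data bits from positions 3,5,6,7,9,10,11,12,13,14,15: 01100111001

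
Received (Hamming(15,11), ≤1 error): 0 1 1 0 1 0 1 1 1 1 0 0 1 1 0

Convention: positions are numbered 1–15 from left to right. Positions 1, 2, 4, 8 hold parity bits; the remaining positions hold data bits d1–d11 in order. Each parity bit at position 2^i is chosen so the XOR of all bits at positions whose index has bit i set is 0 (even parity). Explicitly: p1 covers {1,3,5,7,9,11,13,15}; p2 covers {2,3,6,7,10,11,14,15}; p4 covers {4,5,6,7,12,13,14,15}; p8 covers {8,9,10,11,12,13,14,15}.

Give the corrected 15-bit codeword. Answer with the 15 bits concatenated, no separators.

s1 (pos 1,3,5,7,9,11,13,15): 0⊕1⊕1⊕1⊕1⊕0⊕1⊕0 = 1
s2 (pos 2,3,6,7,10,11,14,15): 1⊕1⊕0⊕1⊕1⊕0⊕1⊕0 = 1
s4 (pos 4,5,6,7,12,13,14,15): 0⊕1⊕0⊕1⊕0⊕1⊕1⊕0 = 0
s8 (pos 8,9,10,11,12,13,14,15): 1⊕1⊕1⊕0⊕0⊕1⊕1⊕0 = 1
Syndrome s8…s1 = 1011 → error at position 11.
Flip position 11: 011010111100110 → 011010111110110

011010111110110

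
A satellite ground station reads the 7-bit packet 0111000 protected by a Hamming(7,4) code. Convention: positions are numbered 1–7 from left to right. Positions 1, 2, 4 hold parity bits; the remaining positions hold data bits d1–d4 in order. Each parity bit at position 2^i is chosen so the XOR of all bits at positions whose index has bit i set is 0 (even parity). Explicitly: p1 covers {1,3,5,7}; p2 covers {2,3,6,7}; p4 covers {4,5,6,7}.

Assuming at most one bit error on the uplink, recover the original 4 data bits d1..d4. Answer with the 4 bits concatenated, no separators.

s1 (pos 1,3,5,7): 0⊕1⊕0⊕0 = 1
s2 (pos 2,3,6,7): 1⊕1⊕0⊕0 = 0
s4 (pos 4,5,6,7): 1⊕0⊕0⊕0 = 1
Syndrome s4…s1 = 101 → error at position 5.
Flip position 5: 0111000 → 0111100
Read data bits from positions 3,5,6,7: 1100

1100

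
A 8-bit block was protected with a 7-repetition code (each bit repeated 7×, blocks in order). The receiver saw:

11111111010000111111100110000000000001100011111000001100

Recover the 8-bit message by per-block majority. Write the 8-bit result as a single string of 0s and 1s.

Block 1 (1111111): 7 ones → 1
Block 2 (1010000): 2 ones → 0
Block 3 (1111111): 7 ones → 1
Block 4 (0011000): 2 ones → 0
Block 5 (0000000): 0 ones → 0
Block 6 (0011000): 2 ones → 0
Block 7 (1111100): 5 ones → 1
Block 8 (0001100): 2 ones → 0

10100010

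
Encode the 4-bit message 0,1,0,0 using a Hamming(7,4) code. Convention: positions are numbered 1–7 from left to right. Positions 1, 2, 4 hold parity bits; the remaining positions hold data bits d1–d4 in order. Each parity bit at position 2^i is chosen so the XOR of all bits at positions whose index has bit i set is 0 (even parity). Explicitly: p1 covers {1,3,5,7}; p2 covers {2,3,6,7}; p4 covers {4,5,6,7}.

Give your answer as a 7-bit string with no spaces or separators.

1001100

Place data at non-parity positions: p1 p2 0 p4 1 0 0
p1 (pos 1,3,5,7): XOR of data positions = 0⊕1⊕0 = 1
p2 (pos 2,3,6,7): XOR of data positions = 0⊕0⊕0 = 0
p4 (pos 4,5,6,7): XOR of data positions = 1⊕0⊕0 = 1
Codeword: 1001100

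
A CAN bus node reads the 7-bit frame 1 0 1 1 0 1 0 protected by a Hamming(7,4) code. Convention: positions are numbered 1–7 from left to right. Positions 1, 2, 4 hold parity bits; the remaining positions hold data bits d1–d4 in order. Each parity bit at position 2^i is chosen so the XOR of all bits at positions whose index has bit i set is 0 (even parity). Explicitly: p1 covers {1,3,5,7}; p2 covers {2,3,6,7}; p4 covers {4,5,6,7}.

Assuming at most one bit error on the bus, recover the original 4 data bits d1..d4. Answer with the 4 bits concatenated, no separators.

s1 (pos 1,3,5,7): 1⊕1⊕0⊕0 = 0
s2 (pos 2,3,6,7): 0⊕1⊕1⊕0 = 0
s4 (pos 4,5,6,7): 1⊕0⊕1⊕0 = 0
Syndrome s4…s1 = 000 → no error.
Read data bits from positions 3,5,6,7: 1010

1010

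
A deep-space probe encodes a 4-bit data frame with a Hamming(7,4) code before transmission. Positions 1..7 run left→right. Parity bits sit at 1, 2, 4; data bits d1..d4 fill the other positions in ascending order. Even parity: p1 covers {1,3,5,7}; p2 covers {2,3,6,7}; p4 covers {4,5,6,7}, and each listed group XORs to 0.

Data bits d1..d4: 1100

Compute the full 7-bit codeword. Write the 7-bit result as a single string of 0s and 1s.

0111100

Place data at non-parity positions: p1 p2 1 p4 1 0 0
p1 (pos 1,3,5,7): XOR of data positions = 1⊕1⊕0 = 0
p2 (pos 2,3,6,7): XOR of data positions = 1⊕0⊕0 = 1
p4 (pos 4,5,6,7): XOR of data positions = 1⊕0⊕0 = 1
Codeword: 0111100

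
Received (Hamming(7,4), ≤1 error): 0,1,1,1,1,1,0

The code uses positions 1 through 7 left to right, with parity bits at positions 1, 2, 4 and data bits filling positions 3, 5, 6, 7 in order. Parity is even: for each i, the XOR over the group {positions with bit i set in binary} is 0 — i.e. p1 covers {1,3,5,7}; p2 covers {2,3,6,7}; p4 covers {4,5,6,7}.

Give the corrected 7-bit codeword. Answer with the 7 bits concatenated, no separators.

s1 (pos 1,3,5,7): 0⊕1⊕1⊕0 = 0
s2 (pos 2,3,6,7): 1⊕1⊕1⊕0 = 1
s4 (pos 4,5,6,7): 1⊕1⊕1⊕0 = 1
Syndrome s4…s1 = 110 → error at position 6.
Flip position 6: 0111110 → 0111100

0111100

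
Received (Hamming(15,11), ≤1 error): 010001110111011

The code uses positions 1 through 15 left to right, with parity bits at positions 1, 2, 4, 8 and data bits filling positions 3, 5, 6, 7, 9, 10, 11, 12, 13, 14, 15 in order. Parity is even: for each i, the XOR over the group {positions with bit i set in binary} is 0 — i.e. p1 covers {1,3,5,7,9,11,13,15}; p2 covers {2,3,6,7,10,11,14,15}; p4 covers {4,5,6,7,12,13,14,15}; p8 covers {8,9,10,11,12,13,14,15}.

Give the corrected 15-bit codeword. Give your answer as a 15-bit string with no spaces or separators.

010001010111011

s1 (pos 1,3,5,7,9,11,13,15): 0⊕0⊕0⊕1⊕0⊕1⊕0⊕1 = 1
s2 (pos 2,3,6,7,10,11,14,15): 1⊕0⊕1⊕1⊕1⊕1⊕1⊕1 = 1
s4 (pos 4,5,6,7,12,13,14,15): 0⊕0⊕1⊕1⊕1⊕0⊕1⊕1 = 1
s8 (pos 8,9,10,11,12,13,14,15): 1⊕0⊕1⊕1⊕1⊕0⊕1⊕1 = 0
Syndrome s8…s1 = 0111 → error at position 7.
Flip position 7: 010001110111011 → 010001010111011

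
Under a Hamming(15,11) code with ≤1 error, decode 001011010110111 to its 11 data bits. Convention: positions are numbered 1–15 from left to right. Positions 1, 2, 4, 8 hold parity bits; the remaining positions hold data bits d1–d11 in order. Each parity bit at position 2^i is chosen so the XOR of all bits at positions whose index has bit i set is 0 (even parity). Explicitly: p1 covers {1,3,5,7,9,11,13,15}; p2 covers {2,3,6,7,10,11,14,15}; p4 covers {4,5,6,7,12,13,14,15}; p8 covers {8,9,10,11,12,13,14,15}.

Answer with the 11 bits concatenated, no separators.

10100110111

s1 (pos 1,3,5,7,9,11,13,15): 0⊕1⊕1⊕0⊕0⊕1⊕1⊕1 = 1
s2 (pos 2,3,6,7,10,11,14,15): 0⊕1⊕1⊕0⊕1⊕1⊕1⊕1 = 0
s4 (pos 4,5,6,7,12,13,14,15): 0⊕1⊕1⊕0⊕0⊕1⊕1⊕1 = 1
s8 (pos 8,9,10,11,12,13,14,15): 1⊕0⊕1⊕1⊕0⊕1⊕1⊕1 = 0
Syndrome s8…s1 = 0101 → error at position 5.
Flip position 5: 001011010110111 → 001001010110111
Read data bits from positions 3,5,6,7,9,10,11,12,13,14,15: 10100110111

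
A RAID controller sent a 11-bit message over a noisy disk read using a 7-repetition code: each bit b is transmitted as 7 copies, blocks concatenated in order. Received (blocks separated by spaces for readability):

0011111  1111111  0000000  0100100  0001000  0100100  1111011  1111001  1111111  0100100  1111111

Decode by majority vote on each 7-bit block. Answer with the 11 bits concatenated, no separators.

11000011101

Block 1 (0011111): 5 ones → 1
Block 2 (1111111): 7 ones → 1
Block 3 (0000000): 0 ones → 0
Block 4 (0100100): 2 ones → 0
Block 5 (0001000): 1 one → 0
Block 6 (0100100): 2 ones → 0
Block 7 (1111011): 6 ones → 1
Block 8 (1111001): 5 ones → 1
Block 9 (1111111): 7 ones → 1
Block 10 (0100100): 2 ones → 0
Block 11 (1111111): 7 ones → 1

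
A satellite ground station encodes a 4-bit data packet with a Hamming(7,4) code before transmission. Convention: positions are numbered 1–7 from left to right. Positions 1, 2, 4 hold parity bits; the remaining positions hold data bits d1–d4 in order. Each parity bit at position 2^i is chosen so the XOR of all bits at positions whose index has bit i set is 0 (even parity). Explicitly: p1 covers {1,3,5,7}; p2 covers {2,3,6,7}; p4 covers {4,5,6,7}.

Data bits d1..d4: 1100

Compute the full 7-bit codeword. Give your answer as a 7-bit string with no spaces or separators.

Place data at non-parity positions: p1 p2 1 p4 1 0 0
p1 (pos 1,3,5,7): XOR of data positions = 1⊕1⊕0 = 0
p2 (pos 2,3,6,7): XOR of data positions = 1⊕0⊕0 = 1
p4 (pos 4,5,6,7): XOR of data positions = 1⊕0⊕0 = 1
Codeword: 0111100

0111100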